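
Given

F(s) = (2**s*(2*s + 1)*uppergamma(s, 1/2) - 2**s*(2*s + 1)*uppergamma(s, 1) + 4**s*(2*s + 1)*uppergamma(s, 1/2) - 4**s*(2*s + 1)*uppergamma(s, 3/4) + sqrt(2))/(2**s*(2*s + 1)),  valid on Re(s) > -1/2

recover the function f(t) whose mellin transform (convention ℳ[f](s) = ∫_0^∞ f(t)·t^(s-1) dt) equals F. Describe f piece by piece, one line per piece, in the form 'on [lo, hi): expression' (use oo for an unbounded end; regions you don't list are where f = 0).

the 3 pieces separated at 1/2, 1 each add one integral
for t in [0, 1/2): the term is ∫ sqrt(t)·t^(s-1)
∫ exp(-t)·t^(s-1) over [1/2, 1)
segment 1 to 3/2 holds exp(-t/2); add its integral

on [0, 1/2): sqrt(t)
on [1/2, 1): exp(-t)
on [1, 3/2): exp(-t/2)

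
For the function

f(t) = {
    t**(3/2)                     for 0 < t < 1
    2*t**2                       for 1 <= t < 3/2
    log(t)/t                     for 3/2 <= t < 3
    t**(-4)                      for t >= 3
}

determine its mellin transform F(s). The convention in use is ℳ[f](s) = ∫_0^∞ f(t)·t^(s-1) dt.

cuts at 1, 3/2, 3: linearity sums the 4 kernel integrals
segment [0, 1) carries t**(3/2); integrate it
segment [1, 3/2) carries 2*t**2; integrate it
between 3/2 and 3 the integrand is log(t)/t·t^(s-1)
between 3 and ∞ the integrand is t**(-4)·t^(s-1)

(324*2**s*(s - 4)*(s + 2)*(s**2 - 2*s + 1) - 324*2**s*(s - 4)*(2*s + 3)*(s**2 - 2*s + 1) - 108*3**s*s*(s - 4)*(s + 2)*(2*s + 3)*log(3) + 108*3**s*s*(s - 4)*(s + 2)*(2*s + 3)*log(2) - 108*3**s*(s - 4)*(s + 2)*(2*s + 3)*log(2) + 108*3**s*(s - 4)*(s + 2)*(2*s + 3) + 108*3**s*(s - 4)*(s + 2)*(2*s + 3)*log(3) + 729*3**s*(s - 4)*(2*s + 3)*(s**2 - 2*s + 1) + 54*6**s*s*(s - 4)*(s + 2)*(2*s + 3)*log(3) - 54*6**s*(s - 4)*(s + 2)*(2*s + 3)*log(3) - 54*6**s*(s - 4)*(s + 2)*(2*s + 3) - 2*6**s*(s + 2)*(2*s + 3)*(s**2 - 2*s + 1))/(162*2**s*(s - 4)*(s + 2)*(2*s + 3)*(s**2 - 2*s + 1))
  -3/2 < Re(s) < 4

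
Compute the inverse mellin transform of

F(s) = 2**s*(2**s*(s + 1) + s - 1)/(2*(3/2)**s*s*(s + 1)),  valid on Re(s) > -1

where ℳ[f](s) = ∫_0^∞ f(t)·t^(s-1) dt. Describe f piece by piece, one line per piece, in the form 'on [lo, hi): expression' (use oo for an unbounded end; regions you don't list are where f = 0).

on [0, 4/3): 3*t/4
on [4/3, 8/3): 1/2

back out the common scale on t: t/2 on [0, 2); 1/2 on [2, 4)
remove the common scale on t first: t on [0, 1); 1/2 on [1, 2)
breakpoints 4/3: one integral from each of the 2 segments
on [0, 4/3): add ∫ 3*t/4·t^(s-1) dt
for t in [4/3, 8/3): the term is ∫ 1/2·t^(s-1)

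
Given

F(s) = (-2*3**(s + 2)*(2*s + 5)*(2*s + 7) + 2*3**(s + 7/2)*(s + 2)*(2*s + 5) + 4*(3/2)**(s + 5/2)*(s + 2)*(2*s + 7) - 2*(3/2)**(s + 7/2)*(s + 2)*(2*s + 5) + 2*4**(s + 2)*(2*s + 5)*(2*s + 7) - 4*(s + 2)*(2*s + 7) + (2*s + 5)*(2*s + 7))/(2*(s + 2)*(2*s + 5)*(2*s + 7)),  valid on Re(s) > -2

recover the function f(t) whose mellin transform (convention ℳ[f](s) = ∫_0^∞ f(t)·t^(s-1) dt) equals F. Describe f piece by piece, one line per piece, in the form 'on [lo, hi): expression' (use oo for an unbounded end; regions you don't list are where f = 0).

on [0, 1): t**2/2
on [1, 3/2): t**(5/2)
on [3/2, 3): t**(7/2)/2
on [3, 4): t**2

linearity at 1, 3/2, 3 turns ℳ[f](s) into 4 summed integrals
over [0, 1), the kernel integral of t**2/2 enters the sum
∫ over [1, 3/2) of t**(5/2)·t^(s-1) joins the sum
∫ t**(7/2)/2·t^(s-1) over [3/2, 3)
the [3, 4) slice contributes ∫ t**2·t^(s-1) dt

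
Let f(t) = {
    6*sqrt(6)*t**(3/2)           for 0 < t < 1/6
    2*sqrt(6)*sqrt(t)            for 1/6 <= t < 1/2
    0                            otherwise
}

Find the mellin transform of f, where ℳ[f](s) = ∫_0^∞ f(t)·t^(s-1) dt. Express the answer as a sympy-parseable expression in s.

(4*sqrt(3)*3**s*(2*s + 3) - 4*s - 10)/(6**s*(2*s + 1)*(2*s + 3))
  Re(s) > -3/2

invert the common scale on t to get 3*sqrt(3)*t**(3/2) on [0, 1/3); 2*sqrt(3)*sqrt(t) on [1/3, 1)
undo the common scale on t: t**(3/2) on [0, 1); 2*sqrt(t) on [1, 3)
split f at 1/6: ℳ[f](s) collects 2 kernel integrals
the [0, 1/6) slice contributes ∫ 6*sqrt(6)*t**(3/2)·t^(s-1) dt
on [1/6, 1/2) integrate f = 2*sqrt(6)*sqrt(t) against the kernel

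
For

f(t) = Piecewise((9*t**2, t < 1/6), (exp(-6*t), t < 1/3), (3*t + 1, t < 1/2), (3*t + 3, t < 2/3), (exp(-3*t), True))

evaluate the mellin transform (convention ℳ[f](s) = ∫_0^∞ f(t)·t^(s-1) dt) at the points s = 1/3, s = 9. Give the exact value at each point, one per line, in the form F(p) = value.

back out the common scale on t: 9*t**2/4 on [0, 1/3); exp(-3*t) on [1/3, 2/3); 3*t/2 + 1 on [2/3, 1); …
reversing the common scale on t: t**2 on [0, 1/2); exp(-2*t) on [1/2, 1); t + 1 on [1, 3/2); …
decompose at 1/6, 1/3, 1/2, 2/3; ℳ[f](s) sums the 5 pieces' integrals
[0, 1/6) adds the kernel integral of 9*t**2
[1/6, 1/3) adds the kernel integral of exp(-6*t)
segment 1/3 to 1/2 holds (3*t + 1); add its integral
[1/2, 2/3) adds the kernel integral of (3*t + 3)
for t in [2/3, ∞): the term is ∫ exp(-3*t)·t^(s-1)

F(1/3) = 6**(2/3)*(-168*3**(1/3) - 105*2**(1/3) - 28*uppergamma(1/3, 2) + 28*2**(1/3)*uppergamma(1/3, 2) + 3 + 28*uppergamma(1/3, 1) + 294*2**(2/3))/168
F(9) = (217009980*E + 267949573*exp(2) + 301364743680)*exp(-2)/19953838080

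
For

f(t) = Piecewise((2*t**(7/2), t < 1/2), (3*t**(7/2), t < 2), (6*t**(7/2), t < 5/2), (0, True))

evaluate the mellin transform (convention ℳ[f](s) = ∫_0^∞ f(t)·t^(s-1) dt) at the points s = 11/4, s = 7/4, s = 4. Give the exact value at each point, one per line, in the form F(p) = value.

F(11/4) = 2**(1/4)*(-24576 - sqrt(2) + 93750*sqrt(2)*5**(1/4))/800
F(7/4) = 2**(1/4)*(-6144 - sqrt(2) + 18750*sqrt(2)*5**(1/4))/336
F(4) = -19661*sqrt(2)/384 + 15625*sqrt(10)/64

the 3 pieces separated at 1/2, 2 each add one integral
on [0, 1/2): add ∫ 2*t**(7/2)·t^(s-1) dt
piece [1/2, 2): integrate 3*t**(7/2) against the kernel
piece [2, 5/2): integrate 6*t**(7/2) against the kernel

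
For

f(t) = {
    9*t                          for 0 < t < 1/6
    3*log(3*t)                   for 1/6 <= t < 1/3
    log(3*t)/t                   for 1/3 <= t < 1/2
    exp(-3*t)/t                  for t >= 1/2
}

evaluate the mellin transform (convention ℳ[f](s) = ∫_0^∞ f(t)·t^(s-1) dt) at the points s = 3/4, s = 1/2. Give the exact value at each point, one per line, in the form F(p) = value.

strip the shared t-power: 9*t**2 on [0, 1/6); 3*t*log(3*t) on [1/6, 1/3); log(3*t) on [1/3, 1/2); …
undo the common scale on t: t**2 on [0, 1/2); t*log(t) on [1/2, 1); log(t) on [1, 3/2); …
f breaks at 1/6, 1/3, 1/2 into 4 integrals to sum
on [0, 1/6) integrate f = 9*t against the kernel
on [1/6, 1/3): add ∫ 3*log(3*t)·t^(s-1) dt
segment 1/3 to 1/2 holds log(3*t)/t; add its integral
segment [1/2, ∞) carries exp(-3*t)/t; integrate it

F(3/4) = 6**(1/4)*(-672*3**(3/4) + log(2**(84 + 168*3**(3/4))/3**(168*3**(3/4))) + 63*2**(3/4)*uppergamma(-1/4, 3/2) + 130 + 896*2**(3/4))/126
F(1/2) = -4*sqrt(2) - 2*sqrt(3)*sqrt(pi)*erfc(sqrt(6)/2) + sqrt(6)*log(64*2**(4*sqrt(3))/3**(4*sqrt(3)))/6 + 2*sqrt(2)*exp(-3/2) + 13*sqrt(6)/6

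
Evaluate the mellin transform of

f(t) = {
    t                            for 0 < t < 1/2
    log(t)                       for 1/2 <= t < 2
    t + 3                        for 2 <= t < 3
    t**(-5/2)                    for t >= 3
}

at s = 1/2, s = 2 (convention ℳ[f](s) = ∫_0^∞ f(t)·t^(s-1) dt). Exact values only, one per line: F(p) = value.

F(1/2) = sqrt(2)*(-330 + sqrt(2) + 108*log(2) + 144*sqrt(6))/36
F(2) = 2*sqrt(3)/3 + 17*log(2)/8 + 207/16

along the cuts 1/2, 2, 3, ℳ[f](s) splits into 4 integrals
over [0, 1/2), the kernel integral of t enters the sum
for t in [1/2, 2): the term is ∫ log(t)·t^(s-1)
segment [2, 3) carries (t + 3); integrate it
over [3, ∞), the kernel integral of t**(-5/2) enters the sum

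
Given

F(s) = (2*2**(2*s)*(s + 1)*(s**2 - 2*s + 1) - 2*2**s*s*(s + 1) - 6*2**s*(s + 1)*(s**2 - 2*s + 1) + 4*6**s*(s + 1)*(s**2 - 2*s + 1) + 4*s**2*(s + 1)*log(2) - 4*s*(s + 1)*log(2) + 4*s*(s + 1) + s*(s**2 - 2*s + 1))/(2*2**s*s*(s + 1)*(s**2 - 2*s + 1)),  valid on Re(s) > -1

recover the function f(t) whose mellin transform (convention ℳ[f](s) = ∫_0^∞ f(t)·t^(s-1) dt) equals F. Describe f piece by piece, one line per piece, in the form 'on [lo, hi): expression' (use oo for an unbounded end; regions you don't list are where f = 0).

on [0, 1/2): t
on [1/2, 1): log(t)/t
on [1, 2): 3
on [2, 3): 2

the 4 pieces separated at 1/2, 1, 2 each add one integral
between 0 and 1/2 the integrand is t·t^(s-1)
segment [1/2, 1) carries log(t)/t; integrate it
segment 1 to 2 holds 3; add its integral
piece [2, 3): integrate 2 against the kernel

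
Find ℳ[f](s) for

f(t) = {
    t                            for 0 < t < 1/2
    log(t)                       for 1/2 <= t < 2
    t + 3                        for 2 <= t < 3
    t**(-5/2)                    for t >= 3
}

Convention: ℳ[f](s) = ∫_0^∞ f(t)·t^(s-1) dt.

split f at 1/2, 2, 3: ℳ[f](s) collects 4 kernel integrals
on [0, 1/2) integrate f = t against the kernel
between 1/2 and 2 the integrand is log(t)·t^(s-1)
[2, 3) adds the kernel integral of (t + 3)
the [3, ∞) slice contributes ∫ t**(-5/2)·t^(s-1) dt

(-270*2**(2*s)*s**2*(2*s - 5) + 54*2**(2*s)*s*(s + 1)*(2*s - 5)*log(2) - 162*2**(2*s)*s*(2*s - 5) - 54*2**(2*s)*(s + 1)*(2*s - 5) - 4*sqrt(3)*6**s*s**2*(s + 1) + 324*6**s*s**2*(2*s - 5) + 162*6**s*s*(2*s - 5) + 27*s**2*(2*s - 5) + 54*s*(s + 1)*(2*s - 5)*log(2) + (2*s - 5)*(54*s + 54))/(54*2**s*s**2*(s + 1)*(2*s - 5))
  -1 < Re(s) < 5/2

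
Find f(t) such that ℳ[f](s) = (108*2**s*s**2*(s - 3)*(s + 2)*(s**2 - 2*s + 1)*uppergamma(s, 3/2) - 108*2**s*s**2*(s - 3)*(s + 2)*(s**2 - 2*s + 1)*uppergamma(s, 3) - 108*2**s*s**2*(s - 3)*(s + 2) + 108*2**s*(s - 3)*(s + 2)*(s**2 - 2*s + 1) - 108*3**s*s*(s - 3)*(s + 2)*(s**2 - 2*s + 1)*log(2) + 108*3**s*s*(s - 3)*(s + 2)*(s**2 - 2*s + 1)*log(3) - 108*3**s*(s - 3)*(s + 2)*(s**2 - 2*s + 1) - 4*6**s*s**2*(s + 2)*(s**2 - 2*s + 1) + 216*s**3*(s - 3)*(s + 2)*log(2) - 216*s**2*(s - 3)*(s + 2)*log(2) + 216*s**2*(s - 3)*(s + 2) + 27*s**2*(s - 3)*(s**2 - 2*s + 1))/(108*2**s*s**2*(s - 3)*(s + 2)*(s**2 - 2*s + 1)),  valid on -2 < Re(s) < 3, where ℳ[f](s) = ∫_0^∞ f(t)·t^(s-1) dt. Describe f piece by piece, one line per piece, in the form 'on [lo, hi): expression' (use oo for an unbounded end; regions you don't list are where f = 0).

treat the 5 regions marked off by 1/2, 1, 3/2, 3 separately and sum
between 0 and 1/2 the integrand is t**2·t^(s-1)
∫ over [1/2, 1) of log(t)/t·t^(s-1) joins the sum
on [1, 3/2): add ∫ log(t)·t^(s-1) dt
on [3/2, 3): add ∫ exp(-t)·t^(s-1) dt
∫ t**(-3)·t^(s-1) over [3, ∞)

on [0, 1/2): t**2
on [1/2, 1): log(t)/t
on [1, 3/2): log(t)
on [3/2, 3): exp(-t)
on [3, oo): t**(-3)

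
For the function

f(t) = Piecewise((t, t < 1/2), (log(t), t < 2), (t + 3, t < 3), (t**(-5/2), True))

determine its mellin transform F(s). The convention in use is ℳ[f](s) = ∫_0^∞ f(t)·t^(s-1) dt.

(-270*2**(2*s)*s**2*(2*s - 5) + 54*2**(2*s)*s*(s + 1)*(2*s - 5)*log(2) - 162*2**(2*s)*s*(2*s - 5) - 54*2**(2*s)*(s + 1)*(2*s - 5) - 4*sqrt(3)*6**s*s**2*(s + 1) + 324*6**s*s**2*(2*s - 5) + 162*6**s*s*(2*s - 5) + 27*s**2*(2*s - 5) + 54*s*(s + 1)*(2*s - 5)*log(2) + (2*s - 5)*(54*s + 54))/(54*2**s*s**2*(s + 1)*(2*s - 5))
  -1 < Re(s) < 5/2

cuts at 1/2, 2, 3: linearity sums the 4 kernel integrals
between 0 and 1/2 the integrand is t·t^(s-1)
segment 1/2 to 2 holds log(t); add its integral
piece [2, 3): integrate (t + 3) against the kernel
over [3, ∞), the kernel integral of t**(-5/2) enters the sum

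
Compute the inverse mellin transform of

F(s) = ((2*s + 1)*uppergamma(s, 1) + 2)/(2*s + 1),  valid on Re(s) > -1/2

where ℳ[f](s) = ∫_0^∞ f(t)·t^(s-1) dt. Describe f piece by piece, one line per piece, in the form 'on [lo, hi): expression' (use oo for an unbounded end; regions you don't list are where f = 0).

summing 2 kernel integrals split by 1 yields ℳ[f](s)
[0, 1) adds the kernel integral of sqrt(t)
on [1, ∞) integrate f = exp(-t) against the kernel

on [0, 1): sqrt(t)
on [1, oo): exp(-t)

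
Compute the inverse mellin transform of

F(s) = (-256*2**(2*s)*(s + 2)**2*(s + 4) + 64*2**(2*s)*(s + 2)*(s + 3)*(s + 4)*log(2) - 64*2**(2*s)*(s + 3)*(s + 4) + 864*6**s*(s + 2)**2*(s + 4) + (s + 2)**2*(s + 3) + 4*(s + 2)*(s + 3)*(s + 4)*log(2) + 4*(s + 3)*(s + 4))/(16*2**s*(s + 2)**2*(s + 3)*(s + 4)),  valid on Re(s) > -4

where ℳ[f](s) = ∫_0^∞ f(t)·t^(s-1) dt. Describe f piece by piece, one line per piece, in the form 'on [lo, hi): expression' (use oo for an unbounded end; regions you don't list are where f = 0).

back out the shared t-power: t**2 on [0, 1/2); log(t) on [1/2, 2); 2*t on [2, 3)
f breaks at 1/2, 2 into 3 integrals to sum
segment [0, 1/2) carries t**4; integrate it
∫ over [1/2, 2) of t**2*log(t)·t^(s-1) joins the sum
segment 2 to 3 holds 2*t**3; add its integral

on [0, 1/2): t**4
on [1/2, 2): t**2*log(t)
on [2, 3): 2*t**3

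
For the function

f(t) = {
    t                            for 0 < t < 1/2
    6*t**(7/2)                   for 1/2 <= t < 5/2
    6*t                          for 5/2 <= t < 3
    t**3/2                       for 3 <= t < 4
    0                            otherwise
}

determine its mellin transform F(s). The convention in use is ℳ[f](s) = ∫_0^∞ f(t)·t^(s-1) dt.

the 4 pieces separated at 1/2, 5/2, 3 each add one integral
over [0, 1/2), the kernel integral of t enters the sum
segment 1/2 to 5/2 holds 6*t**(7/2); add its integral
∫ over [5/2, 3) of 6*t·t^(s-1) joins the sum
[3, 4) adds the kernel integral of t**3/2

(128*2**(2*s)*(s + 1)*(2*s + 7) + 375*2**(1/2 - s)*5**(s + 1/2)*(s + 1)*(s + 3) - 3*2**(1/2 - s)*(s + 1)*(s + 3) - 54*3**s*(s + 1)*(2*s + 7) + 72*3**s*(s + 3)*(2*s + 7) - 60*5**s*(s + 3)*(2*s + 7)/2**s + 2*(s + 3)*(2*s + 7)/2**s)/(4*(s + 1)*(s + 3)*(2*s + 7))
  Re(s) > -1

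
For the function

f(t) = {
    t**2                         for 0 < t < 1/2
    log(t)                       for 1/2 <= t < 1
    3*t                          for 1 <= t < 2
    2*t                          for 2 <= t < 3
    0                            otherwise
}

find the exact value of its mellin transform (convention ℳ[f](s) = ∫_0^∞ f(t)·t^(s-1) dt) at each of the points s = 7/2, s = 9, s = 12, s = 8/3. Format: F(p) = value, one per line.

undo the shared t-power: t on [0, 1/2); log(t)/t on [1/2, 1); 3 on [1, 2); …
summing 4 kernel integrals split by 1/2, 1, 2 yields ℳ[f](s)
over [0, 1/2), the kernel integral of t**2 enters the sum
on [1/2, 1): add ∫ log(t)·t^(s-1) dt
∫ 3*t·t^(s-1) over [1, 2)
segment [2, 3) carries 2*t; integrate it

F(7/2) = sqrt(2)*(-58080*sqrt(2) + 2772*log(2) + 553169 + 2794176*sqrt(6))/155232
F(9) = log(2)/4608 + 108682157681/9123840
F(12) = log(2)/49152 + 1466554408541/5963776
F(8/3) = -675/704 + 87*2**(1/3)/3584 + 3*2**(1/3)*log(2)/64 + 24*2**(2/3)/11 + 162*3**(2/3)/11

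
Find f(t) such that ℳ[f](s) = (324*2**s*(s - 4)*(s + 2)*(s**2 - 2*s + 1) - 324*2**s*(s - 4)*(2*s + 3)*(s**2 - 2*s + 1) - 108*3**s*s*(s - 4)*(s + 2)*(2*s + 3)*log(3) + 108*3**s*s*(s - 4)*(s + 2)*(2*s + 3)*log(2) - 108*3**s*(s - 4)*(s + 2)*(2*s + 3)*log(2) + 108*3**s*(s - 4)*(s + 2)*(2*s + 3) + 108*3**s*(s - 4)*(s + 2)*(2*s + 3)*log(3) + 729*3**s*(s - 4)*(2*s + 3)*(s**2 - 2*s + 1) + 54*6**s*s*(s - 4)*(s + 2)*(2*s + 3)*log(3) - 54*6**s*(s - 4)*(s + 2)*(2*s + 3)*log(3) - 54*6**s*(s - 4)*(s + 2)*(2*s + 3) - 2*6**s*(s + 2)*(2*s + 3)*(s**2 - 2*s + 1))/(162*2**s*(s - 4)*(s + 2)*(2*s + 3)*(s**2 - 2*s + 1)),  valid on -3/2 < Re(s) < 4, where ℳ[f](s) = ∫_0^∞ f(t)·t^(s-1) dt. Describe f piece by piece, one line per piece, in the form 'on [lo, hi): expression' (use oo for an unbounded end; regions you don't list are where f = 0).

split f at 1, 3/2, 3: ℳ[f](s) collects 4 kernel integrals
piece [0, 1): integrate t**(3/2) against the kernel
∫ over [1, 3/2) of 2*t**2·t^(s-1) joins the sum
∫ over [3/2, 3) of log(t)/t·t^(s-1) joins the sum
segment 3 to ∞ holds t**(-4); add its integral

on [0, 1): t**(3/2)
on [1, 3/2): 2*t**2
on [3/2, 3): log(t)/t
on [3, oo): t**(-4)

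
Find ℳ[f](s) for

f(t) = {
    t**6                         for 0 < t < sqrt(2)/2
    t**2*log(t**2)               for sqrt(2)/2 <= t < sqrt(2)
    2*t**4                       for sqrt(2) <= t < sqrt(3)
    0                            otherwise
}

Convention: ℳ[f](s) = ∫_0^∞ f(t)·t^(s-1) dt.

the shared t-power comes off first: t**4 on [0, sqrt(2)/2); log(t**2) on [sqrt(2)/2, sqrt(2)); 2*t**2 on [sqrt(2), sqrt(3))
back out the power substitution: t**2 on [0, 1/2); log(t) on [1/2, 2); 2*t on [2, 3)
treat the 3 regions marked off by sqrt(2)/2, sqrt(2) separately and sum
[0, sqrt(2)/2) adds the kernel integral of t**6
[sqrt(2)/2, sqrt(2)) adds the kernel integral of t**2*log(t**2)
between sqrt(2) and sqrt(3) the integrand is 2*t**4·t^(s-1)

(-64*2**s*(s + 2)**2*(s + 6) + 16*2**s*(s + 2)*(s + 4)*(s + 6)*log(2) - 32*2**s*(s + 4)*(s + 6) + 144*6**(s/2)*(s + 2)**2*(s + 6) + (s + 2)**2*(s + 4) + 4*(s + 2)*(s + 4)*(s + 6)*log(2) + 8*(s + 4)*(s + 6))/(8*2**(s/2)*(s + 2)**2*(s + 4)*(s + 6))
  Re(s) > -6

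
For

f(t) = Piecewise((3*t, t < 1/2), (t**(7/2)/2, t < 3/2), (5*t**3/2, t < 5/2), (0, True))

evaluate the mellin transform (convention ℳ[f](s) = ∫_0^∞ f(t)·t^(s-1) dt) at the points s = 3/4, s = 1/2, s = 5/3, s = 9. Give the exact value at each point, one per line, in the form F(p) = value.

F(3/4) = 2**(1/4)*(-6426*3**(3/4) - 21*sqrt(2) + 2448 + 1701*sqrt(2)*3**(1/4) + 29750*5**(3/4))/5712
F(1/2) = -135*sqrt(6)/112 + 5/8 + sqrt(2)/2 + 625*sqrt(10)/112
F(5/3) = -1215*2**(1/3)*3**(2/3)/896 - 3*2**(5/6)/1984 + 9*2**(1/3)/64 + 729*2**(5/6)*3**(1/6)/1984 + 9375*2**(1/3)*5**(2/3)/896
F(9) = -sqrt(2)/204800 + 531441*sqrt(6)/204800 + 380639359/30720

breakpoints 1/2, 3/2: one integral from each of the 3 segments
segment [0, 1/2) carries 3*t; integrate it
on [1/2, 3/2): add ∫ t**(7/2)/2·t^(s-1) dt
on [3/2, 5/2): add ∫ 5*t**3/2·t^(s-1) dt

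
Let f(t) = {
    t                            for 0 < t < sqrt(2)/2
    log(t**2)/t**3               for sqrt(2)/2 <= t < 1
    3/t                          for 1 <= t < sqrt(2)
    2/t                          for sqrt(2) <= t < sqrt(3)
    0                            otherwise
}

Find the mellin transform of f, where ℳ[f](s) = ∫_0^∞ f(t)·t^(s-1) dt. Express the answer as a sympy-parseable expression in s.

2**(-s/2 - 1/2)*(2**s*(s + 1)*(-4*s + (s - 1)**2 + 8) - 3*2**(s/2 + 1/2)*(s + 1)*(-4*s + (s - 1)**2 + 8) - 2**(s/2 + 3/2)*(s - 1)*(s + 1) + 2*6**(s/2 + 1/2)*(s + 1)*(-4*s + (s - 1)**2 + 8)/3 + 4*(s - 1)**2*(s + 1)*log(2) - 8*(s - 1)*(s + 1)*log(2) + 8*(s - 1)*(s + 1) + (s - 1)*(-4*s + (s - 1)**2 + 8))/((s - 1)*(s + 1)*(-4*s + (s - 1)**2 + 8))
  Re(s) > -1

reversing the shared t-power: t**2 on [0, sqrt(2)/2); log(t**2)/t**2 on [sqrt(2)/2, 1); 3 on [1, sqrt(2)); …
invert the power substitution to get t on [0, 1/2); log(t)/t on [1/2, 1); 3 on [1, 2); …
split f at sqrt(2)/2, 1, sqrt(2): ℳ[f](s) collects 4 kernel integrals
∫ over [0, sqrt(2)/2) of t·t^(s-1) joins the sum
on [sqrt(2)/2, 1): add ∫ log(t**2)/t**3·t^(s-1) dt
between 1 and sqrt(2) the integrand is 3/t·t^(s-1)
on [sqrt(2), sqrt(3)) integrate f = 2/t against the kernel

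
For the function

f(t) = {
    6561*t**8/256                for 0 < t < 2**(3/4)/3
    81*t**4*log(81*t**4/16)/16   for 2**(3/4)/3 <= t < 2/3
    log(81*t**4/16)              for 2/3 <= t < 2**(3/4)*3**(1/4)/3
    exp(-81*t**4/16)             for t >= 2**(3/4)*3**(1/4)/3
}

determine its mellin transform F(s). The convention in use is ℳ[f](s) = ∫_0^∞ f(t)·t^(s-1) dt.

peel off the common scale on t: t**8 on [0, 2**(3/4)/2); t**4*log(t**4) on [2**(3/4)/2, 1); log(t**4) on [1, 2**(3/4)*3**(1/4)/2); …
remove the power substitution first: t**4 on [0, sqrt(2)/2); t**2*log(t**2) on [sqrt(2)/2, 1); log(t**2) on [1, sqrt(6)/2); …
undo the power substitution: t**2 on [0, 1/2); t*log(t) on [1/2, 1); log(t) on [1, 3/2); …
integrate the 4 segments split at 2**(3/4)/3, 2/3, 2**(3/4)*3**(1/4)/3, then add the results
between 0 and 2**(3/4)/3 the integrand is 6561*t**8/256·t^(s-1)
the [2**(3/4)/3, 2/3) slice contributes ∫ 81*t**4*log(81*t**4/16)/16·t^(s-1) dt
segment [2/3, 2**(3/4)*3**(1/4)/3) carries log(81*t**4/16); integrate it
∫ over [2**(3/4)*3**(1/4)/3, ∞) of exp(-81*t**4/16)·t^(s-1) joins the sum

2**(3*s/4)*(2**(s/4)*s**2*(s + 8)*(s**2 + 8*s + 16)*uppergamma(s/4, 3/2) - 16*2**(s/4)*s**2*(s + 8) + 16*2**(s/4)*(s + 8)*(s**2 + 8*s + 16) + 3**(s/4)*s*(s + 8)*(-4*log(2) + 4*log(3))*(s**2 + 8*s + 16) - 16*3**(s/4)*(s + 8)*(s**2 + 8*s + 16) + s**3*(s + 8)*log(4) + 8*s**2*(s + 8)*log(2) + 8*s**2*(s + 8) + s**2*(s**2 + 8*s + 16))/(4*3**s*s**2*(s + 8)*(s**2 + 8*s + 16))
  Re(s) > -8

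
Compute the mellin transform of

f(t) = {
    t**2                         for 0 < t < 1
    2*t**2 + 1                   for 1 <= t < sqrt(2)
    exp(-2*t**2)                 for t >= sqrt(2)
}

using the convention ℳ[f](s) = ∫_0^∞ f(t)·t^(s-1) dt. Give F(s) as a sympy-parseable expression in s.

(2**(s/2)*s*(s/2 + 1)*uppergamma(s/2, 4)/2 - 4**(s/2)*s - 4**(s/2) + 5*8**(s/2)*s/2 + 8**(s/2))/(4**(s/2)*s*(s/2 + 1))
  Re(s) > -2

undo the power substitution: t on [0, 1); 2*t + 1 on [1, 2); exp(-2*t) on [2, ∞)
decompose at 1, sqrt(2); ℳ[f](s) sums the 3 pieces' integrals
∫ over [0, 1) of t**2·t^(s-1) joins the sum
∫ over [1, sqrt(2)) of (2*t**2 + 1)·t^(s-1) joins the sum
piece [sqrt(2), ∞): integrate exp(-2*t**2) against the kernel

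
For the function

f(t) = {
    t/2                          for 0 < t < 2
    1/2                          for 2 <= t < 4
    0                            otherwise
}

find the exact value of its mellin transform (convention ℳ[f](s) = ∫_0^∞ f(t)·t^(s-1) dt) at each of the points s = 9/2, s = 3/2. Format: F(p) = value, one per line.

F(9/2) = 112*sqrt(2)/99 + 512/9
F(3/2) = 2*sqrt(2)/15 + 8/3

back out the common scale on t: t on [0, 1); 1/2 on [1, 2)
breakpoints 2: one integral from each of the 2 segments
for t in [0, 2): the term is ∫ t/2·t^(s-1)
over [2, 4), the kernel integral of 1/2 enters the sum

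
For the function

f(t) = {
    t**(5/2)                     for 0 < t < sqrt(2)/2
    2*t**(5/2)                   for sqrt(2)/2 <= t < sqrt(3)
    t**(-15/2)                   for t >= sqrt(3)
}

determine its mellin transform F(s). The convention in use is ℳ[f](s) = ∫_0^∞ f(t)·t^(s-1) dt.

2**(-s/2 - 1/4)*(6**(s/2 + 1/4)*(-4*s - 10)/81 + 6**(s/2 + 9/4)*(54*s - 405)/81 - 2*s + 15)/((2*s - 15)*(2*s + 5))
  -5/2 < Re(s) < 15/2

peel off the shared t-power: t**2 on [0, sqrt(2)/2); 2*t**2 on [sqrt(2)/2, sqrt(3)); t**(-8) on [sqrt(3), ∞)
invert the power substitution to get t on [0, 1/2); 2*t on [1/2, 3); t**(-4) on [3, ∞)
integrate the 3 segments split at sqrt(2)/2, sqrt(3), then add the results
between 0 and sqrt(2)/2 the integrand is t**(5/2)·t^(s-1)
∫ 2*t**(5/2)·t^(s-1) over [sqrt(2)/2, sqrt(3))
[sqrt(3), ∞) adds the kernel integral of t**(-15/2)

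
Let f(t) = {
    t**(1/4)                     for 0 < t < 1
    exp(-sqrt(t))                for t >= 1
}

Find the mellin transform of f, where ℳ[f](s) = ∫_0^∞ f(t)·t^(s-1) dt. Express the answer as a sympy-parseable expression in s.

2*((4*s + 1)*uppergamma(2*s, 1) + 2)/(4*s + 1)
  Re(s) > -1/4

reversing the power substitution: sqrt(t) on [0, 1); exp(-t) on [1, ∞)
split f at 1: ℳ[f](s) collects 2 kernel integrals
for t in [0, 1): the term is ∫ t**(1/4)·t^(s-1)
segment [1, ∞) carries exp(-sqrt(t)); integrate it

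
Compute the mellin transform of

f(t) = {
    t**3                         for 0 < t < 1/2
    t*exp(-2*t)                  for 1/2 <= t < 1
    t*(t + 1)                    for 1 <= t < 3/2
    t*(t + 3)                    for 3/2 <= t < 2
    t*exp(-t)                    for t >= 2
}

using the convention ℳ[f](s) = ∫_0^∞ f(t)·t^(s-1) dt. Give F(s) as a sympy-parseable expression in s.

back out the power substitution: t**6 on [0, sqrt(2)/2); t**2*exp(-2*t**2) on [sqrt(2)/2, 1); t**2*(t**2 + 1) on [1, sqrt(6)/2); …
back out the shared t-power: t**4 on [0, sqrt(2)/2); exp(-2*t**2) on [sqrt(2)/2, 1); t**2 + 1 on [1, sqrt(6)/2); …
undo the power substitution: t**2 on [0, 1/2); exp(-2*t) on [1/2, 1); t + 1 on [1, 3/2); …
integrate the 5 segments split at 1/2, 1, 3/2, 2, then add the results
segment 0 to 1/2 holds t**3; add its integral
[1/2, 1) adds the kernel integral of t*exp(-2*t)
the [1, 3/2) slice contributes ∫ t*(t + 1)·t^(s-1) dt
∫ over [3/2, 2) of t*(t + 3)·t^(s-1) joins the sum
for t in [2, ∞): the term is ∫ t*exp(-t)·t^(s-1)

(80*2**(2*s)*(s + 1)*(s + 3) + 48*2**(2*s)*(s + 3) + 8*2**s*(s + 1)*(s + 2)*(s + 3)*uppergamma(s + 1, 2) - 16*2**s*(s + 1)*(s + 3) - 8*2**s*(s + 3) - 24*3**s*(s + 1)*(s + 3) - 24*3**s*(s + 3) + 4*(s + 1)*(s + 2)*(s + 3)*uppergamma(s + 1, 1) - 4*(s + 1)*(s + 2)*(s + 3)*uppergamma(s + 1, 2) + (s + 1)*(s + 2))/(8*2**s*(s + 1)*(s + 2)*(s + 3))
  Re(s) > -3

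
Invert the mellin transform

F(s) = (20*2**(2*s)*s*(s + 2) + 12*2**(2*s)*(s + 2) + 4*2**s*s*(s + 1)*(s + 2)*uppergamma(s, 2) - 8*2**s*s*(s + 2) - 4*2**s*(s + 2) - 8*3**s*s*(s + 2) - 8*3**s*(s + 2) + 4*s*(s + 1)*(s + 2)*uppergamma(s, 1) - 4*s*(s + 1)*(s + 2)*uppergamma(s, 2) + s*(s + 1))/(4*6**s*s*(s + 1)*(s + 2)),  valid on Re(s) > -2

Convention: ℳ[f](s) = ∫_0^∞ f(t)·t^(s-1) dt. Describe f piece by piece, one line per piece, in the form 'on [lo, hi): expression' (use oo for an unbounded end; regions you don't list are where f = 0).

on [0, 1/6): 9*t**2
on [1/6, 1/3): exp(-6*t)
on [1/3, 1/2): 3*t + 1
on [1/2, 2/3): 3*t + 3
on [2/3, oo): exp(-3*t)

remove the common scale on t first: t**2 on [0, 1/2); exp(-2*t) on [1/2, 1); t + 1 on [1, 3/2); …
along the cuts 1/6, 1/3, 1/2, 2/3, ℳ[f](s) splits into 5 integrals
∫ 9*t**2·t^(s-1) over [0, 1/6)
for t in [1/6, 1/3): the term is ∫ exp(-6*t)·t^(s-1)
on [1/3, 1/2) integrate f = (3*t + 1) against the kernel
on [1/2, 2/3) integrate f = (3*t + 3) against the kernel
piece [2/3, ∞): integrate exp(-3*t) against the kernel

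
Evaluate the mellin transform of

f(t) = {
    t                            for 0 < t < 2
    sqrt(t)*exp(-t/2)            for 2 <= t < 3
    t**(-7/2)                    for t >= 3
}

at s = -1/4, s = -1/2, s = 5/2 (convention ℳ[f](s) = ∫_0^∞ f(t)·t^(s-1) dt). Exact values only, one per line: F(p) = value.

reversing the shared t-power: sqrt(t) on [0, 2); exp(-t/2) on [2, 3); t**(-4) on [3, ∞)
decompose at 2, 3; ℳ[f](s) sums the 3 pieces' integrals
∫ t·t^(s-1) over [0, 2)
∫ over [2, 3) of sqrt(t)*exp(-t/2)·t^(s-1) joins the sum
∫ t**(-7/2)·t^(s-1) over [3, ∞)

F(-1/4) = -2**(1/4)*uppergamma(1/4, 3/2) + 4*3**(1/4)/1215 + 2**(1/4)*uppergamma(1/4, 1) + 4*2**(3/4)/3
F(-1/2) = Ei(-3/2) + 1/324 - Ei(-1) + 2*sqrt(2)
F(5/2) = -58*exp(-3/2) + 1/3 + 16*sqrt(2)/7 + 40*exp(-1)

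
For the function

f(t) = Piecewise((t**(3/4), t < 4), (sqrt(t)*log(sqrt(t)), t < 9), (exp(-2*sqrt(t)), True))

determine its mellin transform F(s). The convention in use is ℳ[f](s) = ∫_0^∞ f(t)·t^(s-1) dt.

2*(-4*144**s*s*(4*s + 3)*log(2) - 2*144**s*(4*s + 3)*log(2) + 2*144**s*(4*s + 3) + 4*144**s*sqrt(2)*(4*s**2 + 4*s + 1) + 6*324**s*s*(4*s + 3)*log(3) - 3*324**s*(4*s + 3) + 3*324**s*(4*s + 3)*log(3) + 9**s*(4*s + 3)*(4*s**2 + 4*s + 1)*uppergamma(2*s, 6))/(36**s*(4*s + 3)*(4*s**2 + 4*s + 1))
  Re(s) > -3/4

reversing the power substitution: t**(3/2) on [0, 2); t*log(t) on [2, 3); exp(-2*t) on [3, ∞)
along the cuts 4, 9, ℳ[f](s) splits into 3 integrals
[0, 4) adds the kernel integral of t**(3/4)
over [4, 9), the kernel integral of sqrt(t)*log(sqrt(t)) enters the sum
piece [9, ∞): integrate exp(-2*sqrt(t)) against the kernel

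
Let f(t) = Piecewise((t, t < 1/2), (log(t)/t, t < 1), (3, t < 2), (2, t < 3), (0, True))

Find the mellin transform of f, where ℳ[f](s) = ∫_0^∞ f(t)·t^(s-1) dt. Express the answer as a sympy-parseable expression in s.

integrate the 4 segments split at 1/2, 1, 2, then add the results
for t in [0, 1/2): the term is ∫ t·t^(s-1)
for t in [1/2, 1): the term is ∫ log(t)/t·t^(s-1)
[1, 2) adds the kernel integral of 3
the [2, 3) slice contributes ∫ 2·t^(s-1) dt

(2*2**(2*s)*(s + 1)*(s**2 - 2*s + 1) - 2*2**s*s*(s + 1) - 6*2**s*(s + 1)*(s**2 - 2*s + 1) + 4*6**s*(s + 1)*(s**2 - 2*s + 1) + 4*s**2*(s + 1)*log(2) - 4*s*(s + 1)*log(2) + 4*s*(s + 1) + s*(s**2 - 2*s + 1))/(2*2**s*s*(s + 1)*(s**2 - 2*s + 1))
  Re(s) > -1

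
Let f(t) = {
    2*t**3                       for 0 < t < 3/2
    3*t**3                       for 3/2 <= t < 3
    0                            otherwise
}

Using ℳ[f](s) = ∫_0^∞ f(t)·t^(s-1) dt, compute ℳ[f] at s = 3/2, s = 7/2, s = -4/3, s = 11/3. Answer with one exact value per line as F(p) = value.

decompose at 3/2; ℳ[f](s) sums the 2 pieces' integrals
piece [0, 3/2): integrate 2*t**3 against the kernel
between 3/2 and 3 the integrand is 3*t**3·t^(s-1)

F(3/2) = -9*sqrt(6)/16 + 54*sqrt(3)
F(7/2) = -729*sqrt(6)/832 + 4374*sqrt(3)/13
F(-4/3) = 9*3**(2/3)*(12 - 2**(1/3))/20
F(11/3) = 2187*3**(2/3)*(384 - 2**(1/3))/2560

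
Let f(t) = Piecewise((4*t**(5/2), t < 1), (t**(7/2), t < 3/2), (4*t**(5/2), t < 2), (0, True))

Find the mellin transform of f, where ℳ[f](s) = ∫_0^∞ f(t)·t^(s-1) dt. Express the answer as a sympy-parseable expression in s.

decompose at 1, 3/2; ℳ[f](s) sums the 3 pieces' integrals
∫ 4*t**(5/2)·t^(s-1) over [0, 1)
∫ over [1, 3/2) of t**(7/2)·t^(s-1) joins the sum
segment 3/2 to 2 holds 4*t**(5/2); add its integral

2*(4*2**(s + 5/2)*(2*s + 7) - 4*(3/2)**(s + 5/2)*(2*s + 7) + (3/2)**(s + 7/2)*(2*s + 5) + 6*s + 23)/((2*s + 5)*(2*s + 7))
  Re(s) > -5/2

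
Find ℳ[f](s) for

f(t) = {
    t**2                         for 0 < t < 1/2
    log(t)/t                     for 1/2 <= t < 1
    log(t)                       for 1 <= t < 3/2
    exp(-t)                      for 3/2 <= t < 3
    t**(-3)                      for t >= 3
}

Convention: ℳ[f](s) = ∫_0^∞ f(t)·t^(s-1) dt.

(108*2**s*s**2*(s - 3)*(s + 2)*(s**2 - 2*s + 1)*uppergamma(s, 3/2) - 108*2**s*s**2*(s - 3)*(s + 2)*(s**2 - 2*s + 1)*uppergamma(s, 3) - 108*2**s*s**2*(s - 3)*(s + 2) + 108*2**s*(s - 3)*(s + 2)*(s**2 - 2*s + 1) - 108*3**s*s*(s - 3)*(s + 2)*(s**2 - 2*s + 1)*log(2) + 108*3**s*s*(s - 3)*(s + 2)*(s**2 - 2*s + 1)*log(3) - 108*3**s*(s - 3)*(s + 2)*(s**2 - 2*s + 1) - 4*6**s*s**2*(s + 2)*(s**2 - 2*s + 1) + 216*s**3*(s - 3)*(s + 2)*log(2) - 216*s**2*(s - 3)*(s + 2)*log(2) + 216*s**2*(s - 3)*(s + 2) + 27*s**2*(s - 3)*(s**2 - 2*s + 1))/(108*2**s*s**2*(s - 3)*(s + 2)*(s**2 - 2*s + 1))
  -2 < Re(s) < 3

the 5 pieces separated at 1/2, 1, 3/2, 3 each add one integral
segment 0 to 1/2 holds t**2; add its integral
the [1/2, 1) slice contributes ∫ log(t)/t·t^(s-1) dt
the [1, 3/2) slice contributes ∫ log(t)·t^(s-1) dt
∫ exp(-t)·t^(s-1) over [3/2, 3)
segment 3 to ∞ holds t**(-3); add its integral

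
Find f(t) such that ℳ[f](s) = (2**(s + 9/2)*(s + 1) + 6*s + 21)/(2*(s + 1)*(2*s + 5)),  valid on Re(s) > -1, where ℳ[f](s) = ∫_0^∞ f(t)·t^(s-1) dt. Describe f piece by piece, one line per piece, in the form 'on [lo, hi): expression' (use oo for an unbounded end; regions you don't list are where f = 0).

on [0, 1): 5*t/2
on [1, 2): t**(5/2)

cuts at 1: linearity sums the 2 kernel integrals
segment [0, 1) carries 5*t/2; integrate it
segment 1 to 2 holds t**(5/2); add its integral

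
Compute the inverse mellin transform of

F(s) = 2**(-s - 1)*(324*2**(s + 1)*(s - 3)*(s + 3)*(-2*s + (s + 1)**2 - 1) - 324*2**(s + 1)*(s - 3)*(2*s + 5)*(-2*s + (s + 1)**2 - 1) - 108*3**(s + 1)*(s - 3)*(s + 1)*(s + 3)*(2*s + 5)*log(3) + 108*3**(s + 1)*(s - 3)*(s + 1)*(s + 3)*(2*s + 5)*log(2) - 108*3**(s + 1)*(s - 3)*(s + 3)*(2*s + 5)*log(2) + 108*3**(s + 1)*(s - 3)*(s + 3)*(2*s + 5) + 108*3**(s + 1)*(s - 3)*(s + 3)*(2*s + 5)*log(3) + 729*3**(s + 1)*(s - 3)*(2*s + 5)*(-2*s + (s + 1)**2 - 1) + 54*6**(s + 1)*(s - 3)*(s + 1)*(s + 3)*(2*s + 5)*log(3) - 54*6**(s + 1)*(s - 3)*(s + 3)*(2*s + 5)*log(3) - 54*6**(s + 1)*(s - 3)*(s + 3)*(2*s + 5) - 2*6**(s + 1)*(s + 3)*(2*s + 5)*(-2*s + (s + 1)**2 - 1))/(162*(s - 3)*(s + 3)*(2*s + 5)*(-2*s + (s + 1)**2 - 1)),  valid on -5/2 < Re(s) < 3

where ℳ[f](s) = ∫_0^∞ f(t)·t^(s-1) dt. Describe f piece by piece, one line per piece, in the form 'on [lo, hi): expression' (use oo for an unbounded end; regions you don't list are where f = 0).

strip the shared t-power: t**(3/2) on [0, 1); 2*t**2 on [1, 3/2); log(t)/t on [3/2, 3); …
breakpoints 1, 3/2, 3: one integral from each of the 4 segments
∫ t**(5/2)·t^(s-1) over [0, 1)
for t in [1, 3/2): the term is ∫ 2*t**3·t^(s-1)
∫ over [3/2, 3) of log(t)·t^(s-1) joins the sum
[3, ∞) adds the kernel integral of t**(-3)

on [0, 1): t**(5/2)
on [1, 3/2): 2*t**3
on [3/2, 3): log(t)
on [3, oo): t**(-3)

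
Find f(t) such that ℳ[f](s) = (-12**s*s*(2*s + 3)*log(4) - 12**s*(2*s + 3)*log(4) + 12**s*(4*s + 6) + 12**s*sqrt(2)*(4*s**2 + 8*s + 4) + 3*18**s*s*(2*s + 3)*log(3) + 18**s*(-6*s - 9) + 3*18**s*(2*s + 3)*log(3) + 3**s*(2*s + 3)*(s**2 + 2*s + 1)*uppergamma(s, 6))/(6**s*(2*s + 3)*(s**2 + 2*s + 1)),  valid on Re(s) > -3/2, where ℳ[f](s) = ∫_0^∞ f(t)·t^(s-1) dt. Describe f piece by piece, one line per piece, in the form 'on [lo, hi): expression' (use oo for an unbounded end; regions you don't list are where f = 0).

on [0, 2): t**(3/2)
on [2, 3): t*log(t)
on [3, oo): exp(-2*t)

treat the 3 regions marked off by 2, 3 separately and sum
the [0, 2) slice contributes ∫ t**(3/2)·t^(s-1) dt
[2, 3) adds the kernel integral of t*log(t)
[3, ∞) adds the kernel integral of exp(-2*t)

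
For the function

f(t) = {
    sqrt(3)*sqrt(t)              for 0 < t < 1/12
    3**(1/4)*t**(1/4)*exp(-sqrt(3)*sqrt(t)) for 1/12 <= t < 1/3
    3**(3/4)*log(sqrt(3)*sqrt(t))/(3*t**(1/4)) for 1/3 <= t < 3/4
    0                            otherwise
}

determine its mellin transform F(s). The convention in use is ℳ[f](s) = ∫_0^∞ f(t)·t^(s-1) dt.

2**(1/2 - 2*s)*(6*2**(2*s + 1/2)*(2*s + 1)*(16*s - (4*s + 1)**2)*uppergamma(2*s + 1/2, 1/2) - 6*2**(2*s + 1/2)*(2*s + 1)*(16*s - (4*s + 1)**2)*uppergamma(2*s + 1/2, 1) - 24*2**(2*s + 1/2)*(2*s + 1) + 3**(2*s + 1/2)*(2*s + 1)*(4*s + 1)*(-8*log(3) + 8*log(2)) + 3**(2*s + 1/2)*(2*s + 1)*(-16*log(2) + 16*log(3)) + 16*3**(2*s + 1/2)*(2*s + 1) + 3*sqrt(2)*(16*s - (4*s + 1)**2))/(6*3**s*(2*s + 1)*(16*s - (4*s + 1)**2))
  Re(s) > -1/2

the common scale on t comes off first: sqrt(t) on [0, 1/4); t**(1/4)*exp(-sqrt(t)) on [1/4, 1); log(sqrt(t))/t**(1/4) on [1, 9/4)
strip the power substitution: t on [0, 1/2); sqrt(t)*exp(-t) on [1/2, 1); log(t)/sqrt(t) on [1, 3/2)
strip the shared t-power: sqrt(t) on [0, 1/2); exp(-t) on [1/2, 1); log(t)/t on [1, 3/2)
summing 3 kernel integrals split by 1/12, 1/3 yields ℳ[f](s)
∫ sqrt(3)*sqrt(t)·t^(s-1) over [0, 1/12)
on [1/12, 1/3): add ∫ 3**(1/4)*t**(1/4)*exp(-sqrt(3)*sqrt(t))·t^(s-1) dt
∫ over [1/3, 3/4) of 3**(3/4)*log(sqrt(3)*sqrt(t))/(3*t**(1/4))·t^(s-1) joins the sum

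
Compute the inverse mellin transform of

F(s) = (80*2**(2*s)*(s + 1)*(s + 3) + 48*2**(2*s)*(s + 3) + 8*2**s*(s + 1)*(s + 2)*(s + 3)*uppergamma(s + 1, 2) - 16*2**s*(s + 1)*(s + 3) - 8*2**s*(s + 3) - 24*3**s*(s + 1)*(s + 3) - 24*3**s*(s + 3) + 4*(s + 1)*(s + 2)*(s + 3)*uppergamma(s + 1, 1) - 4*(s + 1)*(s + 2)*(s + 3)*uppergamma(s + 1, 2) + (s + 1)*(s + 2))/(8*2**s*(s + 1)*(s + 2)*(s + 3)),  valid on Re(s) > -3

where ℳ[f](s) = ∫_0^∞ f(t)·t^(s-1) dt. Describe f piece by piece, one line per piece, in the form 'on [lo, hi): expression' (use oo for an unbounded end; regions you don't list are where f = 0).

the shared t-power comes off first: t**2 on [0, 1/2); exp(-2*t) on [1/2, 1); t + 1 on [1, 3/2); …
linearity at 1/2, 1, 3/2, 2 turns ℳ[f](s) into 5 summed integrals
piece [0, 1/2): integrate t**3 against the kernel
on [1/2, 1): add ∫ t*exp(-2*t)·t^(s-1) dt
on [1, 3/2): add ∫ t*(t + 1)·t^(s-1) dt
for t in [3/2, 2): the term is ∫ t*(t + 3)·t^(s-1)
the [2, ∞) slice contributes ∫ t*exp(-t)·t^(s-1) dt

on [0, 1/2): t**3
on [1/2, 1): t*exp(-2*t)
on [1, 3/2): t*(t + 1)
on [3/2, 2): t*(t + 3)
on [2, oo): t*exp(-t)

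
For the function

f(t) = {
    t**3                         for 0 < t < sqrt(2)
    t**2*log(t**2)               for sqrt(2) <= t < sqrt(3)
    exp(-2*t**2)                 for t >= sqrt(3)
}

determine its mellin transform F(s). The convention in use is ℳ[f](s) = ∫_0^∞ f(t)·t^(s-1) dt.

(-12**(s/2)*s*(s + 3)*log(2) - 2*12**(s/2)*(s + 3)*log(2) + 2*12**(s/2)*(s + 3) + 4*12**(s/2)*sqrt(2)*(s**2/4 + s + 1) + 3*18**(s/2)*s*(s + 3)*log(3)/2 - 3*18**(s/2)*(s + 3) + 3*18**(s/2)*(s + 3)*log(3) + 3**(s/2)*(s + 3)*(s**2/4 + s + 1)*uppergamma(s/2, 6))/(2*6**(s/2)*(s + 3)*(s**2/4 + s + 1))
  Re(s) > -3

the power substitution comes off first: t**(3/2) on [0, 2); t*log(t) on [2, 3); exp(-2*t) on [3, ∞)
treat the 3 regions marked off by sqrt(2), sqrt(3) separately and sum
on [0, sqrt(2)): add ∫ t**3·t^(s-1) dt
segment sqrt(2) to sqrt(3) holds t**2*log(t**2); add its integral
segment sqrt(3) to ∞ holds exp(-2*t**2); add its integral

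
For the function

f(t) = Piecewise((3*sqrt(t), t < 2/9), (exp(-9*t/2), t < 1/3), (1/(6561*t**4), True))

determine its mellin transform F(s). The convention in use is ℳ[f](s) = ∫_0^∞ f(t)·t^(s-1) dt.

peel off the common scale on t: sqrt(3)*sqrt(t) on [0, 2/3); exp(-3*t/2) on [2/3, 1); 1/(81*t**4) on [1, ∞)
remove the common scale on t first: sqrt(t) on [0, 2); exp(-t/2) on [2, 3); t**(-4) on [3, ∞)
cuts at 2/9, 1/3: linearity sums the 3 kernel integrals
segment [0, 2/9) carries 3*sqrt(t); integrate it
piece [2/9, 1/3): integrate exp(-9*t/2) against the kernel
[1/3, ∞) adds the kernel integral of 1/(6561*t**4)

(81*2**s*(s - 4)*(2*s + 1)*uppergamma(s, 1) - 81*2**s*(s - 4)*(2*s + 1)*uppergamma(s, 3/2) + 162*2**(s + 1/2)*(s - 4) - 3**s*(2*s + 1))/(81*9**s*(s - 4)*(2*s + 1))
  -1/2 < Re(s) < 4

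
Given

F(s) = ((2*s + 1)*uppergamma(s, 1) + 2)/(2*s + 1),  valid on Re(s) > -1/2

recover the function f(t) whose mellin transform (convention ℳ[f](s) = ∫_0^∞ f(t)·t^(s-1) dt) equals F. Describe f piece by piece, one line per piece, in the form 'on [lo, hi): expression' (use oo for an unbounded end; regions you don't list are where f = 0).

on [0, 1): sqrt(t)
on [1, oo): exp(-t)

integrate the 2 segments split at 1, then add the results
∫ over [0, 1) of sqrt(t)·t^(s-1) joins the sum
∫ over [1, ∞) of exp(-t)·t^(s-1) joins the sum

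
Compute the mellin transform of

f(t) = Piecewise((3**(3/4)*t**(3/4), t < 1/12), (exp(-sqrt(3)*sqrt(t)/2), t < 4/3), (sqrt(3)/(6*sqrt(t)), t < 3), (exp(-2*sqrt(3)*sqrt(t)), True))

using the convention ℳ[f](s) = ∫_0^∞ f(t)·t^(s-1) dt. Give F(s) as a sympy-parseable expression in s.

invert the common scale on t to get t**(3/4) on [0, 1/4); exp(-sqrt(t)/2) on [1/4, 4); 1/(2*sqrt(t)) on [4, 9); …
undo the power substitution: t**(3/2) on [0, 1/2); exp(-t/2) on [1/2, 2); 1/(2*t) on [2, 3); …
along the cuts 1/12, 4/3, 3, ℳ[f](s) splits into 4 integrals
for t in [0, 1/12): the term is ∫ 3**(3/4)*t**(3/4)·t^(s-1)
between 1/12 and 4/3 the integrand is exp(-sqrt(3)*sqrt(t)/2)·t^(s-1)
piece [4/3, 3): integrate sqrt(3)/(6*sqrt(t)) against the kernel
for t in [3, ∞): the term is ∫ exp(-2*sqrt(3)*sqrt(t))·t^(s-1)

(2*1296**s*(4*s + 3) + 12*576**s*(2*s - 1)*(4*s + 3)*uppergamma(2*s, 1/4) - 12*576**s*(2*s - 1)*(4*s + 3)*uppergamma(2*s, 1) - 3*576**s*(4*s + 3) + 12*6**(2*s)*(2*s - 1)*(4*s + 3)*uppergamma(2*s, 6) + 6*sqrt(2)*6**(2*s)*(2*s - 1))/(6*432**s*(2*s - 1)*(4*s + 3))
  Re(s) > -3/4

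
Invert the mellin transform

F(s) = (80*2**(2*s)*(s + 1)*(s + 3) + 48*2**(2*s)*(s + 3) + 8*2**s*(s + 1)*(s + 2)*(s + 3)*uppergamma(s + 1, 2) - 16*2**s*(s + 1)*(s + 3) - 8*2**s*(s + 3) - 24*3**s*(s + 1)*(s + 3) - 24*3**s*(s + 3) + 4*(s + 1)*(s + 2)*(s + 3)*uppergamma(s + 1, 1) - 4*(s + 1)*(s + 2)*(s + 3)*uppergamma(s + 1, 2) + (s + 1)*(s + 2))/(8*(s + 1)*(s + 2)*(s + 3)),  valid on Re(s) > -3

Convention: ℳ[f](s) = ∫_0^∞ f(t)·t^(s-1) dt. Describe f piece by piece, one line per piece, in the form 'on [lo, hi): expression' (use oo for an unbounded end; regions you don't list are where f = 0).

on [0, 1): t**3/8
on [1, 2): t*exp(-t)/2
on [2, 3): t*(t/2 + 1)/2
on [3, 4): t*(t/2 + 3)/2
on [4, oo): t*exp(-t/2)/2

back out the common scale on t: t**3 on [0, 1/2); t*exp(-2*t) on [1/2, 1); t*(t + 1) on [1, 3/2); …
undo the shared t-power: t**2 on [0, 1/2); exp(-2*t) on [1/2, 1); t + 1 on [1, 3/2); …
decompose at 1, 2, 3, 4; ℳ[f](s) sums the 5 pieces' integrals
[0, 1) adds the kernel integral of t**3/8
over [1, 2), the kernel integral of t*exp(-t)/2 enters the sum
for t in [2, 3): the term is ∫ t*(t/2 + 1)/2·t^(s-1)
over [3, 4), the kernel integral of t*(t/2 + 3)/2 enters the sum
between 4 and ∞ the integrand is t*exp(-t/2)/2·t^(s-1)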